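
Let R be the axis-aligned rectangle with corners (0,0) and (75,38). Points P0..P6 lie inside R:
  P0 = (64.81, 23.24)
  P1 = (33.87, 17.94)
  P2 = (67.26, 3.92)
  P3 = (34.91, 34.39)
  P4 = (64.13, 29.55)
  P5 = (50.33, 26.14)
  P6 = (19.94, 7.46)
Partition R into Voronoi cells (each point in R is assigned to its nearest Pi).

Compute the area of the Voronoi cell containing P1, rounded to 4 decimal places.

1. box [0,75]×[0,38]: [(0, 0) (75, 0) (75, 38) (0, 38)]
2. ⊥bis P1·P0 via (49.34,20.59): [(0, 0) (52.8671, 0) (46.3577, 38) (0, 38)]  |A|=1885.2699
3. ⊥bis P1·P2 via (50.565,10.93): [(0, 0) (45.9756, 0) (50.8702, 11.6569) (46.3577, 38) (0, 38)]  |A|=1845.1036
4. ⊥bis P1·P3 via (34.39,26.165): [(0, 28.3392) (0, 0) (45.9756, 0) (50.8702, 11.6569) (48.5382, 25.2705)]  |A|=1315.59
5. ⊥bis P1·P4 via (49,23.745): [(48.4116, 25.2785) (0, 28.3392) (0, 0) (45.9756, 0) (50.8702, 11.6569) (48.6379, 24.6888)]  |A|=1315.5536
6. ⊥bis P1·P5 via (42.1,22.04): [(40.2289, 25.7959) (0, 28.3392) (0, 0) (45.9756, 0) (49.2248, 7.7382)]  |A|=1227.1605
7. ⊥bis P1·P6 via (26.905,12.7): [(40.2289, 25.7959) (15.8951, 27.3343) (36.4596, 0) (45.9756, 0) (49.2248, 7.7382)]  |A|=503.6338
8. canonical 5-gon: [(40.2289, 25.7959) (15.8951, 27.3343) (36.4596, 0) (45.9756, 0) (49.2248, 7.7382)]
9. shoelace: 503.6338

Area of P1's cell: 503.6338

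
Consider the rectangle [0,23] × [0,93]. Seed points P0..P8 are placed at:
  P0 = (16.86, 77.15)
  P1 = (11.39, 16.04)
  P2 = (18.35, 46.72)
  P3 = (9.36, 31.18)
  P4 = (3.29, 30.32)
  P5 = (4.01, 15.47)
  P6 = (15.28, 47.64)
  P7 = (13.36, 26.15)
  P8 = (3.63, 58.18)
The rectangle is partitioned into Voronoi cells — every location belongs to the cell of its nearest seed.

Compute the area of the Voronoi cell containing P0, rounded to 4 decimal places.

1. box [0,23]×[0,93]: [(0, 0) (23, 0) (23, 93) (0, 93)]
2. ⊥bis P0·P1 via (14.125,46.595): [(0, 47.8593) (23, 45.8006) (23, 93) (0, 93)]  |A|=1061.9108
3. ⊥bis P0·P2 via (17.605,61.935): [(0, 61.073) (23, 62.1992) (23, 93) (0, 93)]  |A|=721.3704
4. ⊥bis P0·P3 via (13.11,54.165): [(0, 61.073) (23, 62.1992) (23, 93) (0, 93)]  |A|=721.3704
5. ⊥bis P0·P4 via (10.075,53.735): [(0, 61.073) (23, 62.1992) (23, 93) (0, 93)]  |A|=721.3704
6. ⊥bis P0·P5 via (10.435,46.31): [(0, 61.073) (23, 62.1992) (23, 93) (0, 93)]  |A|=721.3704
7. ⊥bis P0·P6 via (16.07,62.395): [(0, 63.2554) (21.2908, 62.1155) (23, 62.1992) (23, 93) (0, 93)]  |A|=698.1376
8. ⊥bis P0·P7 via (15.11,51.65): [(0, 63.2554) (21.2908, 62.1155) (23, 62.1992) (23, 93) (0, 93)]  |A|=698.1376
9. ⊥bis P0·P8 via (10.245,67.665): [(0, 74.81) (17.9454, 62.2946) (21.2908, 62.1155) (23, 62.1992) (23, 93) (0, 93)]  |A|=594.4611
10. canonical 6-gon: [(0, 74.81) (17.9454, 62.2946) (21.2908, 62.1155) (23, 62.1992) (23, 93) (0, 93)]
11. shoelace: 594.4611

Area of P0's cell: 594.4611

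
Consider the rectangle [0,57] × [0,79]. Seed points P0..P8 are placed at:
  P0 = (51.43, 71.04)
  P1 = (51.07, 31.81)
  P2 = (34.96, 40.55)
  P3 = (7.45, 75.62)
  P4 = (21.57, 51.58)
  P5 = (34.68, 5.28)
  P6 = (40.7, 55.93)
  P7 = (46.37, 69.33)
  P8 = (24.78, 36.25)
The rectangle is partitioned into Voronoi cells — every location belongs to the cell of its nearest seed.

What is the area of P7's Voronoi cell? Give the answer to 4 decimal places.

Area of P7's cell: 310.1400

1. box [0,57]×[0,79]: [(0, 0) (57, 0) (57, 79) (0, 79)]
2. ⊥bis P7·P0 via (48.9,70.185): [(0, 0) (57, 0) (57, 46.2166) (45.921, 79) (0, 79)]  |A|=4321.3965
3. ⊥bis P7·P1 via (48.72,50.57): [(0, 44.467) (55.2523, 51.3883) (45.921, 79) (0, 79)]  |A|=1587.9919
4. ⊥bis P7·P2 via (40.665,54.94): [(0, 71.0619) (50.9751, 50.8525) (55.2523, 51.3883) (45.921, 79) (0, 79)]  |A|=910.1537
5. ⊥bis P7·P3 via (26.91,72.475): [(25.075, 61.1207) (50.9751, 50.8525) (55.2523, 51.3883) (45.921, 79) (27.9645, 79)]  |A|=560.6371
6. ⊥bis P7·P4 via (33.97,60.455): [(26.6258, 70.7162) (36.8286, 56.4609) (50.9751, 50.8525) (55.2523, 51.3883) (45.921, 79) (27.9645, 79)]  |A|=500.6329
7. ⊥bis P7·P5 via (40.525,37.305): [(26.6258, 70.7162) (36.8286, 56.4609) (50.9751, 50.8525) (55.2523, 51.3883) (45.921, 79) (27.9645, 79)]  |A|=500.6329
8. ⊥bis P7·P6 via (43.535,62.63): [(26.6258, 70.7162) (27.5819, 69.3803) (52.7744, 58.7205) (45.921, 79) (27.9645, 79)]  |A|=310.14
9. ⊥bis P7·P8 via (35.575,52.79): [(26.6258, 70.7162) (27.5819, 69.3803) (52.7744, 58.7205) (45.921, 79) (27.9645, 79)]  |A|=310.14
10. canonical 5-gon: [(26.6258, 70.7162) (27.5819, 69.3803) (52.7744, 58.7205) (45.921, 79) (27.9645, 79)]
11. shoelace: 310.14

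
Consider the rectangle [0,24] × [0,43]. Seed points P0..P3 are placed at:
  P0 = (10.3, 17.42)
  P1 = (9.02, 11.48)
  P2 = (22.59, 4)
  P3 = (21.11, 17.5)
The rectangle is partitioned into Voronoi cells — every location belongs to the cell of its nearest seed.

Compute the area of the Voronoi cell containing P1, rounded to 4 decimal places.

1. box [0,24]×[0,43]: [(0, 0) (24, 0) (24, 43) (0, 43)]
2. ⊥bis P1·P0 via (9.66,14.45): [(0, 16.5316) (0, 0) (24, 0) (24, 11.3599)]  |A|=334.6982
3. ⊥bis P1·P2 via (15.805,7.74): [(18.4586, 12.554) (0, 16.5316) (0, 0) (11.5386, 0)]  |A|=225.0027
4. ⊥bis P1·P3 via (15.065,14.49): [(17.1821, 10.2383) (15.737, 13.1405) (0, 16.5316) (0, 0) (11.5386, 0)]  |A|=221.4771
5. canonical 5-gon: [(17.1821, 10.2383) (15.737, 13.1405) (0, 16.5316) (0, 0) (11.5386, 0)]
6. shoelace: 221.4771

Area of P1's cell: 221.4771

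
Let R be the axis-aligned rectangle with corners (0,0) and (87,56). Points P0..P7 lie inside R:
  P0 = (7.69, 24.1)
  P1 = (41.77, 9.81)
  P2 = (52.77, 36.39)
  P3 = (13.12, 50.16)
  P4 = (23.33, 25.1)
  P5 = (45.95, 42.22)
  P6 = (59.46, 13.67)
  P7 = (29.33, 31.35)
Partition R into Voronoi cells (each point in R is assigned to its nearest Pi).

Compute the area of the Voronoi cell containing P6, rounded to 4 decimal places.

Area of P6's cell: 1045.6258

1. box [0,87]×[0,56]: [(0, 0) (87, 0) (87, 56) (0, 56)]
2. ⊥bis P6·P0 via (33.575,18.885): [(29.7703, 0) (87, 0) (87, 56) (41.0525, 56)]  |A|=2888.9627
3. ⊥bis P6·P1 via (50.615,11.74): [(41.0068, 55.7733) (53.1767, 0) (87, 0) (87, 56) (41.0525, 56)]  |A|=2236.2356
4. ⊥bis P6·P2 via (56.115,25.03): [(48.2222, 22.7059) (53.1767, 0) (87, 0) (87, 34.1242)]  |A|=1045.6258
5. ⊥bis P6·P3 via (36.29,31.915): [(48.2222, 22.7059) (53.1767, 0) (87, 0) (87, 34.1242)]  |A|=1045.6258
6. ⊥bis P6·P4 via (41.395,19.385): [(48.2222, 22.7059) (53.1767, 0) (87, 0) (87, 34.1242)]  |A|=1045.6258
7. ⊥bis P6·P5 via (52.705,27.945): [(48.2222, 22.7059) (53.1767, 0) (87, 0) (87, 34.1242)]  |A|=1045.6258
8. ⊥bis P6·P7 via (44.395,22.51): [(48.2222, 22.7059) (53.1767, 0) (87, 0) (87, 34.1242)]  |A|=1045.6258
9. canonical 4-gon: [(48.2222, 22.7059) (53.1767, 0) (87, 0) (87, 34.1242)]
10. shoelace: 1045.6258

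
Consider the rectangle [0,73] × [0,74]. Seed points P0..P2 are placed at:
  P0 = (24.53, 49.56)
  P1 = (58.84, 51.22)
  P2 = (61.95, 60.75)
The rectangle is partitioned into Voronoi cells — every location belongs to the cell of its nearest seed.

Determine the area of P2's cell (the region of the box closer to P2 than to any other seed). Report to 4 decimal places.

Area of P2's cell: 560.2845

1. box [0,73]×[0,74]: [(0, 0) (73, 0) (73, 74) (0, 74)]
2. ⊥bis P2·P0 via (43.24,55.155): [(59.7334, 0) (73, 0) (73, 74) (37.6046, 74)]  |A|=1800.4915
3. ⊥bis P2·P1 via (60.395,55.985): [(41.1098, 62.2785) (73, 51.8715) (73, 74) (37.6046, 74)]  |A|=560.2845
4. canonical 4-gon: [(41.1098, 62.2785) (73, 51.8715) (73, 74) (37.6046, 74)]
5. shoelace: 560.2845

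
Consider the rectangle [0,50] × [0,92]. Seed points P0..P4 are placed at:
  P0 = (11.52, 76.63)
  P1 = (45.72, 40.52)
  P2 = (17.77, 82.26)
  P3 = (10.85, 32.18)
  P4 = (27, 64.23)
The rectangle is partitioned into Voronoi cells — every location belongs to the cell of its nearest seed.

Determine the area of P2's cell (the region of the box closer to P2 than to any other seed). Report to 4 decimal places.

1. box [0,50]×[0,92]: [(0, 0) (50, 0) (50, 92) (0, 92)]
2. ⊥bis P2·P0 via (14.645,79.445): [(50, 40.1966) (50, 92) (3.3355, 92)]  |A|=1208.6921
3. ⊥bis P2·P1 via (31.745,61.39): [(31.2235, 61.0408) (50, 73.6139) (50, 92) (3.3355, 92)]  |A|=894.9614
4. ⊥bis P2·P3 via (14.31,57.22): [(31.2235, 61.0408) (50, 73.6139) (50, 92) (3.3355, 92)]  |A|=894.9614
5. ⊥bis P2·P4 via (22.385,73.245): [(20.9101, 72.49) (50, 87.3818) (50, 92) (3.3355, 92)]  |A|=522.3851
6. canonical 4-gon: [(20.9101, 72.49) (50, 87.3818) (50, 92) (3.3355, 92)]
7. shoelace: 522.3851

Area of P2's cell: 522.3851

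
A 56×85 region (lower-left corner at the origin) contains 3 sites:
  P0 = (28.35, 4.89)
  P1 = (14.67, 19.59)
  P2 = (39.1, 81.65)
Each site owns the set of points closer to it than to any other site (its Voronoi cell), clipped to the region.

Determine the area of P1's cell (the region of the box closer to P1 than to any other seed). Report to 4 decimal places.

1. box [0,56]×[0,85]: [(0, 0) (56, 0) (56, 85) (0, 85)]
2. ⊥bis P1·P0 via (21.51,12.24): [(0, 0) (8.3574, 0) (56, 44.3368) (56, 85) (0, 85)]  |A|=3703.8387
3. ⊥bis P1·P2 via (26.885,50.62): [(0, 61.2033) (0, 0) (8.3574, 0) (52.0899, 40.698)]  |A|=1764.1023
4. canonical 4-gon: [(0, 61.2033) (0, 0) (8.3574, 0) (52.0899, 40.698)]
5. shoelace: 1764.1023

Area of P1's cell: 1764.1023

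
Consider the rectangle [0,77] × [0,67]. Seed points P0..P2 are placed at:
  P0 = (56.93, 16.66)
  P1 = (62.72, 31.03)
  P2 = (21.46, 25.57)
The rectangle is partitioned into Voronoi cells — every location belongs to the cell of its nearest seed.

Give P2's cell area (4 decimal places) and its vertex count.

Area of P2's cell: 2587.9428 (5 vertices)

1. box [0,77]×[0,67]: [(0, 0) (77, 0) (77, 67) (0, 67)]
2. ⊥bis P2·P0 via (39.195,21.115): [(0, 0) (33.891, 0) (50.7212, 67) (0, 67)]  |A|=2834.508
3. ⊥bis P2·P1 via (42.09,28.3): [(0, 0) (33.891, 0) (41.7139, 31.1424) (36.9688, 67) (0, 67)]  |A|=2587.9428
4. canonical 5-gon: [(0, 0) (33.891, 0) (41.7139, 31.1424) (36.9688, 67) (0, 67)]
5. shoelace: 2587.9428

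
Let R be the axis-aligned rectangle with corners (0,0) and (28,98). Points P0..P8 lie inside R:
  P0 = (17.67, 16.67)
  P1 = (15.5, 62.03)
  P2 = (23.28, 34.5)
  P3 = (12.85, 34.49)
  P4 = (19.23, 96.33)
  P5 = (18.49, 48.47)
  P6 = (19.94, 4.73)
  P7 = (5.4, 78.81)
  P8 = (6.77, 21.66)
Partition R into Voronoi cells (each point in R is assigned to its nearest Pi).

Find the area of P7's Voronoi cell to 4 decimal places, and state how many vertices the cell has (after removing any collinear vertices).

Area of P7's cell: 395.1958 (3 vertices)

1. box [0,28]×[0,98]: [(0, 0) (28, 0) (28, 98) (0, 98)]
2. ⊥bis P7·P0 via (11.535,47.74): [(0, 45.4623) (28, 50.9911) (28, 98) (0, 98)]  |A|=1393.6515
3. ⊥bis P7·P1 via (10.45,70.42): [(0, 64.1301) (28, 80.9835) (28, 98) (0, 98)]  |A|=712.4104
4. ⊥bis P7·P2 via (14.34,56.655): [(0, 64.1301) (28, 80.9835) (28, 98) (0, 98)]  |A|=712.4104
5. ⊥bis P7·P3 via (9.125,56.65): [(0, 64.1301) (28, 80.9835) (28, 98) (0, 98)]  |A|=712.4104
6. ⊥bis P7·P4 via (12.315,87.57): [(0, 97.2913) (0, 64.1301) (23.8348, 78.4764)]  |A|=395.1958
7. ⊥bis P7·P5 via (11.945,63.64): [(0, 97.2913) (0, 64.1301) (23.8348, 78.4764)]  |A|=395.1958
8. ⊥bis P7·P6 via (12.67,41.77): [(0, 97.2913) (0, 64.1301) (23.8348, 78.4764)]  |A|=395.1958
9. ⊥bis P7·P8 via (6.085,50.235): [(0, 97.2913) (0, 64.1301) (23.8348, 78.4764)]  |A|=395.1958
10. canonical 3-gon: [(0, 97.2913) (0, 64.1301) (23.8348, 78.4764)]
11. shoelace: 395.1958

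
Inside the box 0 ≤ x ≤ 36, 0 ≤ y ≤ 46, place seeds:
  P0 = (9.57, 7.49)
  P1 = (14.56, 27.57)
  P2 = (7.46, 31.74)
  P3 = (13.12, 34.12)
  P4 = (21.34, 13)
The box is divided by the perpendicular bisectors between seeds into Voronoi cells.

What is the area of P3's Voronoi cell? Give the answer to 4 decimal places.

1. box [0,36]×[0,46]: [(0, 0) (36, 0) (36, 46) (0, 46)]
2. ⊥bis P3·P0 via (11.345,20.805): [(0, 22.3174) (36, 17.5183) (36, 46) (0, 46)]  |A|=938.958
3. ⊥bis P3·P1 via (13.84,30.845): [(0, 27.8023) (36, 35.7168) (36, 46) (0, 46)]  |A|=512.6557
4. ⊥bis P3·P2 via (10.29,32.93): [(11.3929, 30.307) (36, 35.7168) (36, 46) (4.7941, 46)]  |A|=371.3759
5. ⊥bis P3·P4 via (17.23,23.56): [(11.3929, 30.307) (36, 35.7168) (36, 46) (4.7941, 46)]  |A|=371.3759
6. canonical 4-gon: [(11.3929, 30.307) (36, 35.7168) (36, 46) (4.7941, 46)]
7. shoelace: 371.3759

Area of P3's cell: 371.3759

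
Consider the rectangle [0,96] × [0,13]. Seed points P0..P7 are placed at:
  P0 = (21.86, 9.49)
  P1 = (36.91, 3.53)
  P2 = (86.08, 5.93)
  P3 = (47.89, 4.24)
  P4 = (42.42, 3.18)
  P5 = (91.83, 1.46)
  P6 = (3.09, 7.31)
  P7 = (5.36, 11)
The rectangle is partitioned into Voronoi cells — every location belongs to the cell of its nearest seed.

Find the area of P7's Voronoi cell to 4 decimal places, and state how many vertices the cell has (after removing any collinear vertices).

1. box [0,96]×[0,13]: [(0, 0) (96, 0) (96, 13) (0, 13)]
2. ⊥bis P7·P0 via (13.61,10.245): [(0, 0) (12.6724, 0) (13.8621, 13) (0, 13)]  |A|=172.4746
3. ⊥bis P7·P1 via (21.135,7.265): [(0, 0) (12.6724, 0) (13.8621, 13) (0, 13)]  |A|=172.4746
4. ⊥bis P7·P2 via (45.72,8.465): [(0, 0) (12.6724, 0) (13.8621, 13) (0, 13)]  |A|=172.4746
5. ⊥bis P7·P3 via (26.625,7.62): [(0, 0) (12.6724, 0) (13.8621, 13) (0, 13)]  |A|=172.4746
6. ⊥bis P7·P4 via (23.89,7.09): [(0, 0) (12.6724, 0) (13.8621, 13) (0, 13)]  |A|=172.4746
7. ⊥bis P7·P5 via (48.595,6.23): [(0, 0) (12.6724, 0) (13.8621, 13) (0, 13)]  |A|=172.4746
8. ⊥bis P7·P6 via (4.225,9.155): [(0, 11.7541) (13.0154, 3.7474) (13.8621, 13) (0, 13)]  |A|=72.2383
9. canonical 4-gon: [(0, 11.7541) (13.0154, 3.7474) (13.8621, 13) (0, 13)]
10. shoelace: 72.2383

Area of P7's cell: 72.2383 (4 vertices)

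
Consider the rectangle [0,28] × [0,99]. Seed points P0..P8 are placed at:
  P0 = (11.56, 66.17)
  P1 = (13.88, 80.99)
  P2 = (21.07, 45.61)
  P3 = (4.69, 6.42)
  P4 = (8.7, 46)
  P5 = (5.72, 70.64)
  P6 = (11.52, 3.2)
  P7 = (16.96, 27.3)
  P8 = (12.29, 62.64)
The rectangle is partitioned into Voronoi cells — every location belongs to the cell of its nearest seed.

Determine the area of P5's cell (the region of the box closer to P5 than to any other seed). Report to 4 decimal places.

Area of P5's cell: 161.9906

1. box [0,28]×[0,99]: [(0, 0) (28, 0) (28, 99) (0, 99)]
2. ⊥bis P5·P0 via (8.64,68.405): [(0, 57.1169) (28, 93.6986) (28, 99) (0, 99)]  |A|=660.5823
3. ⊥bis P5·P1 via (9.8,75.815): [(0, 83.5414) (0, 57.1169) (12.6137, 73.5966)]  |A|=166.6554
4. ⊥bis P5·P2 via (13.395,58.125): [(0, 83.5414) (0, 57.1169) (12.6137, 73.5966)]  |A|=166.6554
5. ⊥bis P5·P3 via (5.205,38.53): [(0, 83.5414) (0, 57.1169) (12.6137, 73.5966)]  |A|=166.6554
6. ⊥bis P5·P4 via (7.21,58.32): [(0, 83.5414) (0, 57.448) (0.2793, 57.4818) (12.6137, 73.5966)]  |A|=166.6092
7. ⊥bis P5·P6 via (8.62,36.92): [(0, 83.5414) (0, 57.448) (0.2793, 57.4818) (12.6137, 73.5966)]  |A|=166.6092
8. ⊥bis P5·P7 via (11.34,48.97): [(0, 83.5414) (0, 57.448) (0.2793, 57.4818) (12.6137, 73.5966)]  |A|=166.6092
9. ⊥bis P5·P8 via (9.005,66.64): [(0, 83.5414) (0, 59.2446) (4.3849, 62.8457) (12.6137, 73.5966)]  |A|=161.9906
10. canonical 4-gon: [(0, 83.5414) (0, 59.2446) (4.3849, 62.8457) (12.6137, 73.5966)]
11. shoelace: 161.9906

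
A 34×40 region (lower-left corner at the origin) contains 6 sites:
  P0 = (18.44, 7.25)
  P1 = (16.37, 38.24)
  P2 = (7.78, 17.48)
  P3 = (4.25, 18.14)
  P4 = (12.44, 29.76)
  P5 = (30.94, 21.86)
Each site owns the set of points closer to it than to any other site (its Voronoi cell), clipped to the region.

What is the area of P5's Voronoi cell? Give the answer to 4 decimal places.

1. box [0,34]×[0,40]: [(0, 0) (34, 0) (34, 40) (0, 40)]
2. ⊥bis P5·P0 via (24.69,14.555): [(0, 35.6792) (34, 6.5896) (34, 40) (0, 40)]  |A|=641.4305
3. ⊥bis P5·P1 via (23.655,30.05): [(15.2832, 22.6033) (34, 6.5896) (34, 39.2519)]  |A|=305.6672
4. ⊥bis P5·P2 via (19.36,19.67): [(18.2981, 25.285) (19.4852, 19.0081) (34, 6.5896) (34, 39.2519)]  |A|=294.6134
5. ⊥bis P5·P3 via (17.595,20): [(18.2981, 25.285) (19.4852, 19.0081) (34, 6.5896) (34, 39.2519)]  |A|=294.6134
6. ⊥bis P5·P4 via (21.69,25.81): [(23.406, 29.8285) (19.2704, 20.1438) (19.4852, 19.0081) (34, 6.5896) (34, 39.2519)]  |A|=279.2741
7. canonical 5-gon: [(23.406, 29.8285) (19.2704, 20.1438) (19.4852, 19.0081) (34, 6.5896) (34, 39.2519)]
8. shoelace: 279.2741

Area of P5's cell: 279.2741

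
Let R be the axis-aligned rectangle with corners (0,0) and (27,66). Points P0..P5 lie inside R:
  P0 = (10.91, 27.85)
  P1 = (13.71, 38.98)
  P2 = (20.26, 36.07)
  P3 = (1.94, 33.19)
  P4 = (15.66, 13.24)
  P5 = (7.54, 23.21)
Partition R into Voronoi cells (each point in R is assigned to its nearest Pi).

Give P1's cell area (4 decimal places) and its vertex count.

1. box [0,27]×[0,66]: [(0, 0) (27, 0) (27, 66) (0, 66)]
2. ⊥bis P1·P0 via (12.31,33.415): [(0, 36.5119) (27, 29.7194) (27, 66) (0, 66)]  |A|=887.878
3. ⊥bis P1·P2 via (16.985,37.525): [(0, 36.5119) (14.8726, 32.7703) (27, 60.0674) (27, 66) (0, 66)]  |A|=703.8574
4. ⊥bis P1·P3 via (7.825,36.085): [(0, 51.9918) (8.6905, 34.3256) (14.8726, 32.7703) (27, 60.0674) (27, 66) (0, 66)]  |A|=636.5931
5. ⊥bis P1·P4 via (14.685,26.11): [(0, 51.9918) (8.6905, 34.3256) (14.8726, 32.7703) (27, 60.0674) (27, 66) (0, 66)]  |A|=636.5931
6. ⊥bis P1·P5 via (10.625,31.095): [(0, 51.9918) (8.6905, 34.3256) (14.8726, 32.7703) (27, 60.0674) (27, 66) (0, 66)]  |A|=636.5931
7. canonical 6-gon: [(0, 51.9918) (8.6905, 34.3256) (14.8726, 32.7703) (27, 60.0674) (27, 66) (0, 66)]
8. shoelace: 636.5931

Area of P1's cell: 636.5931 (6 vertices)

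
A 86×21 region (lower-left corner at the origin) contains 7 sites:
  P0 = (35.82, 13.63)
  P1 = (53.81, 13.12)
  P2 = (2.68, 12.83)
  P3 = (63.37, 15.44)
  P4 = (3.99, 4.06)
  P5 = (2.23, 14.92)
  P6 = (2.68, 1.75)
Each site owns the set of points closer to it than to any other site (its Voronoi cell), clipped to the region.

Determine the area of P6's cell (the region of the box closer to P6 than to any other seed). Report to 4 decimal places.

Area of P6's cell: 20.2824

1. box [0,86]×[0,21]: [(0, 0) (86, 0) (86, 21) (0, 21)]
2. ⊥bis P6·P0 via (19.25,7.69): [(0, 0) (22.0067, 0) (14.4786, 21) (0, 21)]  |A|=383.0961
3. ⊥bis P6·P1 via (28.245,7.435): [(0, 0) (22.0067, 0) (14.4786, 21) (0, 21)]  |A|=383.0961
4. ⊥bis P6·P2 via (2.68,7.29): [(0, 7.29) (0, 0) (22.0067, 0) (19.3934, 7.29)]  |A|=150.9034
5. ⊥bis P6·P3 via (33.025,8.595): [(0, 7.29) (0, 0) (22.0067, 0) (19.3934, 7.29)]  |A|=150.9034
6. ⊥bis P6·P4 via (3.335,2.905): [(0, 4.7963) (0, 0) (8.4576, 0)]  |A|=20.2824
7. ⊥bis P6·P5 via (2.455,8.335): [(0, 4.7963) (0, 0) (8.4576, 0)]  |A|=20.2824
8. canonical 3-gon: [(0, 4.7963) (0, 0) (8.4576, 0)]
9. shoelace: 20.2824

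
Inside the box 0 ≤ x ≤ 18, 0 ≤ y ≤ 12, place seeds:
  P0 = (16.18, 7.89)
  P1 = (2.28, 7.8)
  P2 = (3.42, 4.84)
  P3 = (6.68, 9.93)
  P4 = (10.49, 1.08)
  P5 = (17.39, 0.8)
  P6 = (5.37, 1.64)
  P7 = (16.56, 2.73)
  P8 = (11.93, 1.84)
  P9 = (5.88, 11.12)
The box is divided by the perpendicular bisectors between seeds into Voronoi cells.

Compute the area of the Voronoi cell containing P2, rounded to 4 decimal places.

Area of P2's cell: 26.2667

1. box [0,18]×[0,12]: [(0, 0) (18, 0) (18, 12) (0, 12)]
2. ⊥bis P2·P0 via (9.8,6.365): [(0, 0) (11.3214, 0) (8.4531, 12) (0, 12)]  |A|=118.6469
3. ⊥bis P2·P1 via (2.85,6.32): [(0, 5.2224) (0, 0) (11.3214, 0) (9.224, 8.7748)]  |A|=73.7573
4. ⊥bis P2·P3 via (5.05,7.385): [(5.2623, 7.249) (0, 5.2224) (0, 0) (11.3214, 0) (10.3707, 3.9772)]  |A|=63.379
5. ⊥bis P2·P4 via (6.955,2.96): [(8.2264, 5.3506) (5.2623, 7.249) (0, 5.2224) (0, 0) (5.3808, 0)]  |A|=43.8746
6. ⊥bis P2·P5 via (10.405,2.82): [(8.2264, 5.3506) (5.2623, 7.249) (0, 5.2224) (0, 0) (5.3808, 0)]  |A|=43.8746
7. ⊥bis P2·P6 via (4.395,3.24): [(8.0471, 5.4655) (5.2623, 7.249) (0, 5.2224) (0, 0.5618)]  |A|=26.2667
8. ⊥bis P2·P7 via (9.99,3.785): [(8.0471, 5.4655) (5.2623, 7.249) (0, 5.2224) (0, 0.5618)]  |A|=26.2667
9. ⊥bis P2·P8 via (7.675,3.34): [(8.0471, 5.4655) (5.2623, 7.249) (0, 5.2224) (0, 0.5618)]  |A|=26.2667
10. ⊥bis P2·P9 via (4.65,7.98): [(8.0471, 5.4655) (5.2623, 7.249) (0, 5.2224) (0, 0.5618)]  |A|=26.2667
11. canonical 4-gon: [(8.0471, 5.4655) (5.2623, 7.249) (0, 5.2224) (0, 0.5618)]
12. shoelace: 26.2667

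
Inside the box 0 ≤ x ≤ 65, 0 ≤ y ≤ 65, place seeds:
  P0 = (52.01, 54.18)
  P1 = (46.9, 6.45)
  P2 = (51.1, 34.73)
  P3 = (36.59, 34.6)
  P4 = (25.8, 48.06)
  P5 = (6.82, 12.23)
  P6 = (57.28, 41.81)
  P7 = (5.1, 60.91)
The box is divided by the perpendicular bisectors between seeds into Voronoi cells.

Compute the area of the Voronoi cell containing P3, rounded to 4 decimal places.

1. box [0,65]×[0,65]: [(0, 0) (65, 0) (65, 65) (0, 65)]
2. ⊥bis P3·P0 via (44.3,44.39): [(0, 0) (65, 0) (65, 28.088) (18.1298, 65) (0, 65)]  |A|=3359.9634
3. ⊥bis P3·P1 via (41.745,20.525): [(0, 5.2358) (64.173, 28.7393) (18.1298, 65) (0, 65)]  |A|=2246.3231
4. ⊥bis P3·P2 via (43.845,34.665): [(0, 5.2358) (43.9644, 21.3379) (43.754, 44.82) (18.1298, 65) (0, 65)]  |A|=2008.2747
5. ⊥bis P3·P4 via (31.195,41.33): [(0, 16.323) (0, 5.2358) (43.9644, 21.3379) (43.754, 44.82) (39.6149, 48.0797)]  |A|=890.7262
6. ⊥bis P3·P5 via (21.705,23.415): [(16.8713, 29.8477) (27.7329, 15.393) (43.9644, 21.3379) (43.754, 44.82) (39.6149, 48.0797)]  |A|=541.6021
7. ⊥bis P3·P6 via (46.935,38.205): [(16.8713, 29.8477) (27.7329, 15.393) (43.9644, 21.3379) (43.754, 44.82) (39.6149, 48.0797)]  |A|=541.6021
8. ⊥bis P3·P7 via (20.845,47.755): [(16.8713, 29.8477) (27.7329, 15.393) (43.9644, 21.3379) (43.754, 44.82) (39.6149, 48.0797)]  |A|=541.6021
9. canonical 5-gon: [(16.8713, 29.8477) (27.7329, 15.393) (43.9644, 21.3379) (43.754, 44.82) (39.6149, 48.0797)]
10. shoelace: 541.6021

Area of P3's cell: 541.6021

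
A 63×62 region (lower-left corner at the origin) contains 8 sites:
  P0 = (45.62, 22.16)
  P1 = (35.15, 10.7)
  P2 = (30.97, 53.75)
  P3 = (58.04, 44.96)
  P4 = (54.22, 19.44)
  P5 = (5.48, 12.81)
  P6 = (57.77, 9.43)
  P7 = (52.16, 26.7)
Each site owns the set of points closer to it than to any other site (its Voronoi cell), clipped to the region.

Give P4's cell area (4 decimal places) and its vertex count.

1. box [0,63]×[0,62]: [(0, 0) (63, 0) (63, 62) (0, 62)]
2. ⊥bis P4·P0 via (49.92,20.8): [(43.3414, 0) (63, 0) (63, 62) (62.9507, 62)]  |A|=610.9451
3. ⊥bis P4·P1 via (44.685,15.07): [(46.7102, 10.6513) (51.5918, 0) (63, 0) (63, 62) (62.9507, 62)]  |A|=567.0068
4. ⊥bis P4·P2 via (42.595,36.595): [(58.2766, 47.2215) (46.7102, 10.6513) (51.5918, 0) (63, 0) (63, 50.4223)]  |A|=539.2994
5. ⊥bis P4·P3 via (56.13,32.2): [(53.6433, 32.5722) (46.7102, 10.6513) (51.5918, 0) (63, 0) (63, 31.1717)]  |A|=422.0557
6. ⊥bis P4·P5 via (29.85,16.125): [(53.6433, 32.5722) (46.7102, 10.6513) (51.5918, 0) (63, 0) (63, 31.1717)]  |A|=422.0557
7. ⊥bis P4·P6 via (55.995,14.435): [(53.6433, 32.5722) (46.885, 11.2042) (63, 16.9193) (63, 31.1717)]  |A|=219.5378
8. ⊥bis P4·P7 via (53.19,23.07): [(50.3863, 22.2745) (46.885, 11.2042) (63, 16.9193) (63, 25.8536)]  |A|=135.5402
9. canonical 4-gon: [(50.3863, 22.2745) (46.885, 11.2042) (63, 16.9193) (63, 25.8536)]
10. shoelace: 135.5402

Area of P4's cell: 135.5402 (4 vertices)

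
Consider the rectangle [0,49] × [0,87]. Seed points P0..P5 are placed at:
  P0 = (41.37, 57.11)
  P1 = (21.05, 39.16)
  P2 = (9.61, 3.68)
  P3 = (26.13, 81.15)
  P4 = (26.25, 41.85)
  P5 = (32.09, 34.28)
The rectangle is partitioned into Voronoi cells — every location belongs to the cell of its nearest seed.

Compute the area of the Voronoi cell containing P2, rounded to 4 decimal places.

Area of P2's cell: 724.2350

1. box [0,49]×[0,87]: [(0, 0) (49, 0) (49, 87) (0, 87)]
2. ⊥bis P2·P0 via (25.49,30.395): [(0, 45.5468) (0, 0) (49, 0) (49, 16.4201)]  |A|=1518.1904
3. ⊥bis P2·P1 via (15.33,21.42): [(0, 26.3629) (0, 0) (49, 0) (49, 10.5636)]  |A|=904.7002
4. ⊥bis P2·P3 via (17.87,42.415): [(0, 26.3629) (0, 0) (49, 0) (49, 10.5636)]  |A|=904.7002
5. ⊥bis P2·P4 via (17.93,22.765): [(37.1648, 14.3797) (0, 26.3629) (0, 0) (49, 0) (49, 9.2202)]  |A|=896.7505
6. ⊥bis P2·P5 via (20.85,18.98): [(19.2485, 20.1565) (0, 26.3629) (0, 0) (46.6858, 0)]  |A|=724.235
7. canonical 4-gon: [(19.2485, 20.1565) (0, 26.3629) (0, 0) (46.6858, 0)]
8. shoelace: 724.235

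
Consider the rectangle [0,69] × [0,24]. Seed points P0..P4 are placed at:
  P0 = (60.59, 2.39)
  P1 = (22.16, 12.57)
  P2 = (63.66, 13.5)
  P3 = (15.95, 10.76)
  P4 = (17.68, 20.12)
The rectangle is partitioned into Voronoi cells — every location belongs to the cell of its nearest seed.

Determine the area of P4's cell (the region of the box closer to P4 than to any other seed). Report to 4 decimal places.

Area of P4's cell: 193.2488

1. box [0,69]×[0,24]: [(0, 0) (69, 0) (69, 24) (0, 24)]
2. ⊥bis P4·P0 via (39.135,11.255): [(0, 0) (34.4845, 0) (44.4011, 24) (0, 24)]  |A|=946.6278
3. ⊥bis P4·P1 via (19.92,16.345): [(0, 4.5249) (32.8207, 24) (0, 24)]  |A|=319.5931
4. ⊥bis P4·P2 via (40.67,16.81): [(0, 4.5249) (32.8207, 24) (0, 24)]  |A|=319.5931
5. ⊥bis P4·P3 via (16.815,15.44): [(0, 18.5479) (18.0196, 15.2174) (32.8207, 24) (0, 24)]  |A|=193.2488
6. canonical 4-gon: [(0, 18.5479) (18.0196, 15.2174) (32.8207, 24) (0, 24)]
7. shoelace: 193.2488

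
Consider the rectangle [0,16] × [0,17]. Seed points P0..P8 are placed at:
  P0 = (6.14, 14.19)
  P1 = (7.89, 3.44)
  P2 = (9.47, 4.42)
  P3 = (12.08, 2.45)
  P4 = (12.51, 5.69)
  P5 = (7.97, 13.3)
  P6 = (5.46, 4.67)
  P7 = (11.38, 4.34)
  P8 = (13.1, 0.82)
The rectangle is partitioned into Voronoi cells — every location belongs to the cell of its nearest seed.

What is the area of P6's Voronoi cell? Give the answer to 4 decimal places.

Area of P6's cell: 63.3460

1. box [0,16]×[0,17]: [(0, 0) (16, 0) (16, 17) (0, 17)]
2. ⊥bis P6·P0 via (5.8,9.43): [(0, 9.8443) (0, 0) (16, 0) (16, 8.7014)]  |A|=148.3657
3. ⊥bis P6·P1 via (6.675,4.055): [(9.2702, 9.1821) (0, 9.8443) (0, 0) (4.6225, 0)]  |A|=66.8514
4. ⊥bis P6·P2 via (7.465,4.545): [(7.5411, 5.7661) (7.7608, 9.2899) (0, 9.8443) (0, 0) (4.6225, 0)]  |A|=64.1801
5. ⊥bis P6·P3 via (8.77,3.56): [(7.5411, 5.7661) (7.7608, 9.2899) (0, 9.8443) (0, 0) (4.6225, 0)]  |A|=64.1801
6. ⊥bis P6·P4 via (8.985,5.18): [(7.5411, 5.7661) (7.7608, 9.2899) (0, 9.8443) (0, 0) (4.6225, 0)]  |A|=64.1801
7. ⊥bis P6·P5 via (6.715,8.985): [(7.5411, 5.7661) (7.7235, 8.6917) (4.9848, 9.4882) (0, 9.8443) (0, 0) (4.6225, 0)]  |A|=63.346
8. ⊥bis P6·P7 via (8.42,4.505): [(7.5411, 5.7661) (7.7235, 8.6917) (4.9848, 9.4882) (0, 9.8443) (0, 0) (4.6225, 0)]  |A|=63.346
9. ⊥bis P6·P8 via (9.28,2.745): [(7.5411, 5.7661) (7.7235, 8.6917) (4.9848, 9.4882) (0, 9.8443) (0, 0) (4.6225, 0)]  |A|=63.346
10. canonical 6-gon: [(7.5411, 5.7661) (7.7235, 8.6917) (4.9848, 9.4882) (0, 9.8443) (0, 0) (4.6225, 0)]
11. shoelace: 63.346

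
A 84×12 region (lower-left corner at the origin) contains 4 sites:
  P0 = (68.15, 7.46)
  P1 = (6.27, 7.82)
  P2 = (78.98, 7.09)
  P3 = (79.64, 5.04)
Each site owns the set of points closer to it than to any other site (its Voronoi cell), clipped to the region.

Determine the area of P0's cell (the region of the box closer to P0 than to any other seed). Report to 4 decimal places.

Area of P0's cell: 434.3092

1. box [0,84]×[0,12]: [(0, 0) (84, 0) (84, 12) (0, 12)]
2. ⊥bis P0·P1 via (37.21,7.64): [(37.1656, 0) (84, 0) (84, 12) (37.2354, 12)]  |A|=561.5945
3. ⊥bis P0·P2 via (73.565,7.275): [(37.1656, 0) (73.3165, 0) (73.7264, 12) (37.2354, 12)]  |A|=435.8518
4. ⊥bis P0·P3 via (73.895,6.25): [(37.1656, 0) (72.5786, 0) (73.4593, 4.1814) (73.7264, 12) (37.2354, 12)]  |A|=434.3092
5. canonical 5-gon: [(37.1656, 0) (72.5786, 0) (73.4593, 4.1814) (73.7264, 12) (37.2354, 12)]
6. shoelace: 434.3092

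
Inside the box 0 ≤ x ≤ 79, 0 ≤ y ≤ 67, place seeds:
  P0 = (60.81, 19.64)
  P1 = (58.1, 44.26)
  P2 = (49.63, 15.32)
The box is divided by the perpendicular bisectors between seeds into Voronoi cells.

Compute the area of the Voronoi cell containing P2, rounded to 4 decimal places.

1. box [0,79]×[0,67]: [(0, 0) (79, 0) (79, 67) (0, 67)]
2. ⊥bis P2·P0 via (55.22,17.48): [(0, 0) (61.9743, 0) (36.0853, 67) (0, 67)]  |A|=3284.9968
3. ⊥bis P2·P1 via (53.865,29.79): [(0, 45.5549) (0, 0) (61.9743, 0) (50.0296, 30.9125)]  |A|=2097.439
4. canonical 4-gon: [(0, 45.5549) (0, 0) (61.9743, 0) (50.0296, 30.9125)]
5. shoelace: 2097.439

Area of P2's cell: 2097.4390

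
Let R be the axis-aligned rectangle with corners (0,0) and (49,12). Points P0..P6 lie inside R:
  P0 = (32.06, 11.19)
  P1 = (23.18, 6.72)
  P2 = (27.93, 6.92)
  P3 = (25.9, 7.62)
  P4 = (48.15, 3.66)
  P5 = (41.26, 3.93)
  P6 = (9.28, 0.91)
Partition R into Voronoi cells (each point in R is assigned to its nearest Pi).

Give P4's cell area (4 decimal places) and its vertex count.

1. box [0,49]×[0,12]: [(0, 0) (49, 0) (49, 12) (0, 12)]
2. ⊥bis P4·P0 via (40.105,7.425): [(36.6302, 0) (49, 0) (49, 12) (42.2461, 12)]  |A|=114.7427
3. ⊥bis P4·P1 via (35.665,5.19): [(36.6302, 0) (49, 0) (49, 12) (42.2461, 12)]  |A|=114.7427
4. ⊥bis P4·P2 via (38.04,5.29): [(37.4798, 1.8156) (37.1871, 0) (49, 0) (49, 12) (42.2461, 12)]  |A|=114.2371
5. ⊥bis P4·P3 via (37.025,5.64): [(37.4798, 1.8156) (37.1871, 0) (49, 0) (49, 12) (42.2461, 12)]  |A|=114.2371
6. ⊥bis P4·P5 via (44.705,3.795): [(44.5563, 0) (49, 0) (49, 12) (45.0265, 12)]  |A|=50.5031
7. ⊥bis P4·P6 via (28.715,2.285): [(44.5563, 0) (49, 0) (49, 12) (45.0265, 12)]  |A|=50.5031
8. canonical 4-gon: [(44.5563, 0) (49, 0) (49, 12) (45.0265, 12)]
9. shoelace: 50.5031

Area of P4's cell: 50.5031 (4 vertices)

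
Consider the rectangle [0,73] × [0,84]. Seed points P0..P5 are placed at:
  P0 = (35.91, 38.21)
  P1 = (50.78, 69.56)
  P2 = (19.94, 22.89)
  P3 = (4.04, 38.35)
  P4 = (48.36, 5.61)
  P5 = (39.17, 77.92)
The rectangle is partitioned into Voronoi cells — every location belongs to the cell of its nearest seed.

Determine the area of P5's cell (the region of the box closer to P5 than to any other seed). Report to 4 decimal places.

Area of P5's cell: 896.3520

1. box [0,73]×[0,84]: [(0, 0) (73, 0) (73, 84) (0, 84)]
2. ⊥bis P5·P0 via (37.54,58.065): [(0, 61.1469) (73, 55.1539) (73, 84) (0, 84)]  |A|=1887.0223
3. ⊥bis P5·P1 via (44.975,73.74): [(0, 61.1469) (33.9029, 58.3636) (52.3629, 84) (0, 84)]  |A|=1058.5928
4. ⊥bis P5·P2 via (29.555,50.405): [(0, 61.1469) (33.9029, 58.3636) (52.3629, 84) (0, 84)]  |A|=1058.5928
5. ⊥bis P5·P3 via (21.605,58.135): [(0, 77.3158) (20.0682, 59.4993) (33.9029, 58.3636) (52.3629, 84) (0, 84)]  |A|=896.352
6. ⊥bis P5·P4 via (43.765,41.765): [(0, 77.3158) (20.0682, 59.4993) (33.9029, 58.3636) (52.3629, 84) (0, 84)]  |A|=896.352
7. canonical 5-gon: [(0, 77.3158) (20.0682, 59.4993) (33.9029, 58.3636) (52.3629, 84) (0, 84)]
8. shoelace: 896.352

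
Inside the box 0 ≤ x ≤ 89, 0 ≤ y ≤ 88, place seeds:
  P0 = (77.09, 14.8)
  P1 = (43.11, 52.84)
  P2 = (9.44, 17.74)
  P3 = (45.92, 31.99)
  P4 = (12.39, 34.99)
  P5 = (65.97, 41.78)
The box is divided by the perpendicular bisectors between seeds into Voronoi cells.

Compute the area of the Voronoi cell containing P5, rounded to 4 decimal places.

Area of P5's cell: 1591.2292

1. box [0,89]×[0,88]: [(0, 0) (89, 0) (89, 88) (0, 88)]
2. ⊥bis P5·P0 via (71.53,28.29): [(0, 0) (2.8911, 0) (89, 35.4904) (89, 88) (0, 88)]  |A|=6303.9816
3. ⊥bis P5·P1 via (54.54,47.31): [(38.814, 14.8059) (89, 35.4904) (89, 88) (74.2264, 88)]  |A|=1858.2927
4. ⊥bis P5·P2 via (37.705,29.76): [(41.6083, 20.5814) (43.2814, 16.6471) (89, 35.4904) (89, 88) (74.2264, 88)]  |A|=1847.9645
5. ⊥bis P5·P3 via (55.945,36.885): [(52.7058, 43.5189) (62.0497, 24.3826) (89, 35.4904) (89, 88) (74.2264, 88)]  |A|=1591.2292
6. ⊥bis P5·P4 via (39.18,38.385): [(52.7058, 43.5189) (62.0497, 24.3826) (89, 35.4904) (89, 88) (74.2264, 88)]  |A|=1591.2292
7. canonical 5-gon: [(52.7058, 43.5189) (62.0497, 24.3826) (89, 35.4904) (89, 88) (74.2264, 88)]
8. shoelace: 1591.2292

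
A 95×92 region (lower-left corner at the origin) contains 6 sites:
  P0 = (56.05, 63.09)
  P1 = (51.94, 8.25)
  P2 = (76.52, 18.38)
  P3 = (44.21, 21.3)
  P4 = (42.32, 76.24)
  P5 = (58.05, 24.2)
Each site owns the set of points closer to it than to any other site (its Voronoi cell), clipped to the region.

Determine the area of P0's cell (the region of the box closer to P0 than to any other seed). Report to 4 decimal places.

Area of P0's cell: 2134.4178

1. box [0,95]×[0,92]: [(0, 0) (95, 0) (95, 92) (0, 92)]
2. ⊥bis P0·P1 via (53.995,35.67): [(0, 39.7167) (95, 32.5969) (95, 92) (0, 92)]  |A|=5305.1069
3. ⊥bis P0·P2 via (66.285,40.735): [(0, 39.7167) (55.0495, 35.591) (95, 53.8819) (95, 92) (0, 92)]  |A|=4879.9344
4. ⊥bis P0·P3 via (50.13,42.195): [(0, 56.3979) (62.0794, 38.8095) (95, 53.8819) (95, 92) (0, 92)]  |A|=4259.0637
5. ⊥bis P0·P4 via (49.185,69.665): [(28.6925, 48.2687) (62.0794, 38.8095) (95, 53.8819) (95, 92) (70.5765, 92)]  |A|=2205.1051
6. ⊥bis P0·P5 via (57.05,43.645): [(28.6925, 48.2687) (46.8615, 43.121) (74.6138, 44.5483) (95, 53.8819) (95, 92) (70.5765, 92)]  |A|=2134.4178
7. canonical 6-gon: [(28.6925, 48.2687) (46.8615, 43.121) (74.6138, 44.5483) (95, 53.8819) (95, 92) (70.5765, 92)]
8. shoelace: 2134.4178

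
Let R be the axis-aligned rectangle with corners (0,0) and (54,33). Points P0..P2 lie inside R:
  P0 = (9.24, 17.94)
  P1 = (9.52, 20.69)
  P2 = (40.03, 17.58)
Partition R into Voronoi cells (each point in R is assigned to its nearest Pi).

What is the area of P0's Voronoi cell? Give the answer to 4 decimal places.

1. box [0,54]×[0,33]: [(0, 0) (54, 0) (54, 33) (0, 33)]
2. ⊥bis P0·P1 via (9.38,19.315): [(0, 20.2701) (0, 0) (54, 0) (54, 14.7719)]  |A|=946.132
3. ⊥bis P0·P2 via (24.635,17.76): [(24.635, 17.7618) (0, 20.2701) (0, 0) (24.4273, 0)]  |A|=466.613
4. canonical 4-gon: [(24.635, 17.7618) (0, 20.2701) (0, 0) (24.4273, 0)]
5. shoelace: 466.613

Area of P0's cell: 466.6130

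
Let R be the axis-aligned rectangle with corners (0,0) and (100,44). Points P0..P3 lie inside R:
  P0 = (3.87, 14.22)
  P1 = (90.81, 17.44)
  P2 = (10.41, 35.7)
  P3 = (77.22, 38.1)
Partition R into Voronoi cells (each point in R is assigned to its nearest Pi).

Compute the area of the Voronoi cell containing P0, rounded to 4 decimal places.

1. box [0,100]×[0,44]: [(0, 0) (100, 0) (100, 44) (0, 44)]
2. ⊥bis P0·P1 via (47.34,15.83): [(0, 0) (47.9263, 0) (46.2967, 44) (0, 44)]  |A|=2072.9052
3. ⊥bis P0·P2 via (7.14,24.96): [(0, 27.1339) (0, 0) (47.9263, 0) (47.4565, 12.6849)]  |A|=947.8094
4. ⊥bis P0·P3 via (40.545,26.16): [(44.6542, 13.5381) (0, 27.1339) (0, 0) (47.9263, 0) (47.7805, 3.9352)]  |A|=935.6883
5. canonical 5-gon: [(44.6542, 13.5381) (0, 27.1339) (0, 0) (47.9263, 0) (47.7805, 3.9352)]
6. shoelace: 935.6883

Area of P0's cell: 935.6883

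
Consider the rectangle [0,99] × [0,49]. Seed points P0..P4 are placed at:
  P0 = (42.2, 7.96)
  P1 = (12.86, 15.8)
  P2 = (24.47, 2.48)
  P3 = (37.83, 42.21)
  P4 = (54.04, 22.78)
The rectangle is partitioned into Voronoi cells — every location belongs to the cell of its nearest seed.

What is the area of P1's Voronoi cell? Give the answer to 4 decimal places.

Area of P1's cell: 948.2546

1. box [0,99]×[0,49]: [(0, 0) (99, 0) (99, 49) (0, 49)]
2. ⊥bis P1·P0 via (27.53,11.88): [(0, 0) (24.3555, 0) (37.4489, 49) (0, 49)]  |A|=1514.2086
3. ⊥bis P1·P2 via (18.665,9.14): [(0, 0) (8.1788, 0) (29.2672, 18.3811) (37.4489, 49) (0, 49)]  |A|=1365.5358
4. ⊥bis P1·P3 via (25.345,29.005): [(0, 0) (8.1788, 0) (29.2672, 18.3811) (30.7424, 23.9019) (4.1969, 49) (0, 49)]  |A|=948.2546
5. ⊥bis P1·P4 via (33.45,19.29): [(0, 0) (8.1788, 0) (29.2672, 18.3811) (30.7424, 23.9019) (4.1969, 49) (0, 49)]  |A|=948.2546
6. canonical 6-gon: [(0, 0) (8.1788, 0) (29.2672, 18.3811) (30.7424, 23.9019) (4.1969, 49) (0, 49)]
7. shoelace: 948.2546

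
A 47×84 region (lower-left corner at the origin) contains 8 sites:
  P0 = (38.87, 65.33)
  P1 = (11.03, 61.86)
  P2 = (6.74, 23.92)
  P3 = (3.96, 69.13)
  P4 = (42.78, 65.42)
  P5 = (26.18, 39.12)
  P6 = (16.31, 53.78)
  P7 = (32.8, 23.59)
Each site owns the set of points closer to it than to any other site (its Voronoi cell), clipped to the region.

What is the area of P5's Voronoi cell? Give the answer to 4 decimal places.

Area of P5's cell: 521.4733

1. box [0,47]×[0,84]: [(0, 0) (47, 0) (47, 84) (0, 84)]
2. ⊥bis P5·P0 via (32.525,52.225): [(0, 67.9725) (0, 0) (47, 0) (47, 45.2167)]  |A|=2659.9463
3. ⊥bis P5·P1 via (18.605,50.49): [(25.9717, 55.3979) (0, 38.0948) (0, 0) (47, 0) (47, 45.2167)]  |A|=2271.9595
4. ⊥bis P5·P2 via (16.46,31.52): [(25.9717, 55.3979) (7.4423, 43.0531) (41.1053, 0) (47, 0) (47, 45.2167)]  |A|=1245.3472
5. ⊥bis P5·P3 via (15.07,54.125): [(25.9717, 55.3979) (7.4423, 43.0531) (41.1053, 0) (47, 0) (47, 45.2167)]  |A|=1245.3472
6. ⊥bis P5·P4 via (34.48,52.27): [(41.2246, 48.0129) (25.9717, 55.3979) (7.4423, 43.0531) (41.1053, 0) (47, 0) (47, 44.3676)]  |A|=1242.8954
7. ⊥bis P5·P6 via (21.245,46.45): [(41.2246, 48.0129) (30.9531, 52.9861) (10.4625, 39.1905) (41.1053, 0) (47, 0) (47, 44.3676)]  |A|=1129.398
8. ⊥bis P5·P7 via (29.49,31.355): [(41.2246, 48.0129) (30.9531, 52.9861) (10.4625, 39.1905) (19.814, 27.2304) (47, 38.819) (47, 44.3676)]  |A|=521.4733
9. canonical 6-gon: [(41.2246, 48.0129) (30.9531, 52.9861) (10.4625, 39.1905) (19.814, 27.2304) (47, 38.819) (47, 44.3676)]
10. shoelace: 521.4733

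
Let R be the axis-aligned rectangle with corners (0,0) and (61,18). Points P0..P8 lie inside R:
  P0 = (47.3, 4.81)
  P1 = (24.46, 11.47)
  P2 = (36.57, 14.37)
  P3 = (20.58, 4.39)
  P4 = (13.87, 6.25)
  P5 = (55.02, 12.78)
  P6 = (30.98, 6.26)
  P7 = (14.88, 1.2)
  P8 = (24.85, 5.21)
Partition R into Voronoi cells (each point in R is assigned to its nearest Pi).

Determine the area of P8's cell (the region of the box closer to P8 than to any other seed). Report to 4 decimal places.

1. box [0,61]×[0,18]: [(0, 0) (61, 0) (61, 18) (0, 18)]
2. ⊥bis P8·P0 via (36.075,5.01): [(0, 0) (35.9857, 0) (36.3064, 18) (0, 18)]  |A|=650.6296
3. ⊥bis P8·P1 via (24.655,8.34): [(0, 6.804) (0, 0) (35.9857, 0) (36.1471, 9.056)]  |A|=285.9148
4. ⊥bis P8·P2 via (30.71,9.79): [(31.5095, 8.767) (0, 6.804) (0, 0) (35.9857, 0) (36.0387, 2.9721)]  |A|=271.8233
5. ⊥bis P8·P3 via (22.715,4.8): [(31.5095, 8.767) (22.0662, 8.1787) (23.6368, 0) (35.9857, 0) (36.0387, 2.9721)]  |A|=100.0951
6. ⊥bis P8·P4 via (19.36,5.73): [(31.5095, 8.767) (22.0662, 8.1787) (23.6368, 0) (35.9857, 0) (36.0387, 2.9721)]  |A|=100.0951
7. ⊥bis P8·P5 via (39.935,8.995): [(31.5095, 8.767) (22.0662, 8.1787) (23.6368, 0) (35.9857, 0) (36.0387, 2.9721)]  |A|=100.0951
8. ⊥bis P8·P6 via (27.915,5.735): [(27.4391, 8.5134) (22.0662, 8.1787) (23.6368, 0) (28.8973, 0)]  |A|=44.6274
9. ⊥bis P8·P7 via (19.865,3.205): [(27.4391, 8.5134) (22.0662, 8.1787) (23.6368, 0) (28.8973, 0)]  |A|=44.6274
10. canonical 4-gon: [(27.4391, 8.5134) (22.0662, 8.1787) (23.6368, 0) (28.8973, 0)]
11. shoelace: 44.6274

Area of P8's cell: 44.6274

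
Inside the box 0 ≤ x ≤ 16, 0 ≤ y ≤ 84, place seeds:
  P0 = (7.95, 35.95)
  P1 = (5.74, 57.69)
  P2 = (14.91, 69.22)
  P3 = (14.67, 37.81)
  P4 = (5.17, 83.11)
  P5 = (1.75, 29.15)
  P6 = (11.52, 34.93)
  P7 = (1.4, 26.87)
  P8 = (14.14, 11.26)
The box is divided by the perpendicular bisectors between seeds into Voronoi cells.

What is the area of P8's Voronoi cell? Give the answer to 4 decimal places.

Area of P8's cell: 304.1758

1. box [0,16]×[0,84]: [(0, 0) (16, 0) (16, 84) (0, 84)]
2. ⊥bis P8·P0 via (11.045,23.605): [(0, 20.8359) (0, 0) (16, 0) (16, 24.8473)]  |A|=365.4655
3. ⊥bis P8·P1 via (9.94,34.475): [(0, 20.8359) (0, 0) (16, 0) (16, 24.8473)]  |A|=365.4655
4. ⊥bis P8·P2 via (14.525,40.24): [(0, 20.8359) (0, 0) (16, 0) (16, 24.8473)]  |A|=365.4655
5. ⊥bis P8·P3 via (14.405,24.535): [(14.7287, 24.5285) (0, 20.8359) (0, 0) (16, 0) (16, 24.5032)]  |A|=365.2467
6. ⊥bis P8·P4 via (9.655,47.185): [(14.7287, 24.5285) (0, 20.8359) (0, 0) (16, 0) (16, 24.5032)]  |A|=365.2467
7. ⊥bis P8·P5 via (7.945,20.205): [(14.7287, 24.5285) (13.8809, 24.316) (0, 14.7026) (0, 0) (16, 0) (16, 24.5032)]  |A|=322.6786
8. ⊥bis P8·P6 via (12.83,23.095): [(11.9824, 23.0012) (0, 14.7026) (0, 0) (16, 0) (16, 23.4459)]  |A|=319.1935
9. ⊥bis P8·P7 via (7.77,19.065): [(12.6887, 23.0794) (0, 12.7236) (0, 0) (16, 0) (16, 23.4459)]  |A|=304.1758
10. canonical 5-gon: [(12.6887, 23.0794) (0, 12.7236) (0, 0) (16, 0) (16, 23.4459)]
11. shoelace: 304.1758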